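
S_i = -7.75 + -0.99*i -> [-7.75, -8.74, -9.73, -10.72, -11.71]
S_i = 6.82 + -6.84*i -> [6.82, -0.02, -6.86, -13.7, -20.54]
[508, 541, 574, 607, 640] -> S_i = 508 + 33*i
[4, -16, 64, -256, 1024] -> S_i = 4*-4^i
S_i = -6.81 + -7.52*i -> [-6.81, -14.33, -21.85, -29.37, -36.89]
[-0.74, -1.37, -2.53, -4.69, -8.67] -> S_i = -0.74*1.85^i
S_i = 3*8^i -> [3, 24, 192, 1536, 12288]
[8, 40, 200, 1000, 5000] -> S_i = 8*5^i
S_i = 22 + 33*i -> [22, 55, 88, 121, 154]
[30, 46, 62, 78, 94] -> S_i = 30 + 16*i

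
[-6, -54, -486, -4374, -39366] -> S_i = -6*9^i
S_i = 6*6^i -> [6, 36, 216, 1296, 7776]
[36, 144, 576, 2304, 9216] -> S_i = 36*4^i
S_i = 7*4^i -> [7, 28, 112, 448, 1792]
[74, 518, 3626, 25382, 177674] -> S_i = 74*7^i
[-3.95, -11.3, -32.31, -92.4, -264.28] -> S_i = -3.95*2.86^i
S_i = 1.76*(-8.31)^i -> [1.76, -14.63, 121.54, -1009.99, 8392.99]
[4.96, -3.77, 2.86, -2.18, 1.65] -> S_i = 4.96*(-0.76)^i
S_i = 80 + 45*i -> [80, 125, 170, 215, 260]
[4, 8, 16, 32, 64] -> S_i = 4*2^i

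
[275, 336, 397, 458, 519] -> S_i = 275 + 61*i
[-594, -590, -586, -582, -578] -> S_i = -594 + 4*i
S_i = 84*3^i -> [84, 252, 756, 2268, 6804]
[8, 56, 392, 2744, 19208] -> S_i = 8*7^i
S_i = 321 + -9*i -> [321, 312, 303, 294, 285]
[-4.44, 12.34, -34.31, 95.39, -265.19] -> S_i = -4.44*(-2.78)^i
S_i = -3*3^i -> [-3, -9, -27, -81, -243]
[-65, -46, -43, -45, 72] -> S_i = Random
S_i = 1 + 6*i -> [1, 7, 13, 19, 25]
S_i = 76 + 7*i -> [76, 83, 90, 97, 104]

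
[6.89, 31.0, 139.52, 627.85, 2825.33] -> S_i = 6.89*4.50^i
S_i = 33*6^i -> [33, 198, 1188, 7128, 42768]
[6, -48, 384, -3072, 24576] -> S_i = 6*-8^i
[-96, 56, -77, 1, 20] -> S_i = Random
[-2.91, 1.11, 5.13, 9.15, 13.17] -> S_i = -2.91 + 4.02*i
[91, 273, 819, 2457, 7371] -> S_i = 91*3^i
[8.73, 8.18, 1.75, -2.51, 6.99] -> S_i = Random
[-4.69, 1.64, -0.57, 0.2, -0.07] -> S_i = -4.69*(-0.35)^i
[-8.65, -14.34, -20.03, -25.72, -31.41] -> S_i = -8.65 + -5.69*i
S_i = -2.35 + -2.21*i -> [-2.35, -4.56, -6.77, -8.98, -11.19]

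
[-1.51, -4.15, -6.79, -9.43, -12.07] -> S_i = -1.51 + -2.64*i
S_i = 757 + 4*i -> [757, 761, 765, 769, 773]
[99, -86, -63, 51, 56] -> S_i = Random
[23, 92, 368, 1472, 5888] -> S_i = 23*4^i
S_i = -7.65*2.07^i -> [-7.65, -15.84, -32.78, -67.85, -140.46]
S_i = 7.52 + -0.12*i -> [7.52, 7.4, 7.28, 7.16, 7.04]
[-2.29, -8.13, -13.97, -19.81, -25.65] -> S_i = -2.29 + -5.84*i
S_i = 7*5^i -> [7, 35, 175, 875, 4375]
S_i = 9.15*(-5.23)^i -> [9.15, -47.85, 250.28, -1308.96, 6845.86]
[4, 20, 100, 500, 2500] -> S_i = 4*5^i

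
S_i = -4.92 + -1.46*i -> [-4.92, -6.38, -7.84, -9.3, -10.76]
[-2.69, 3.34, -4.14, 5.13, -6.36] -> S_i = -2.69*(-1.24)^i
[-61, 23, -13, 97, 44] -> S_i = Random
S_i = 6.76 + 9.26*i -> [6.76, 16.02, 25.28, 34.54, 43.8]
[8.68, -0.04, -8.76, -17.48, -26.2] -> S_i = 8.68 + -8.72*i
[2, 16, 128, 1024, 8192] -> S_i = 2*8^i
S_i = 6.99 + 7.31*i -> [6.99, 14.3, 21.61, 28.92, 36.23]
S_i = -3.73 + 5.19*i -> [-3.73, 1.46, 6.65, 11.84, 17.03]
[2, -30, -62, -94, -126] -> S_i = 2 + -32*i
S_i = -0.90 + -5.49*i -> [-0.9, -6.39, -11.88, -17.37, -22.86]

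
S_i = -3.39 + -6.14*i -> [-3.39, -9.53, -15.67, -21.81, -27.95]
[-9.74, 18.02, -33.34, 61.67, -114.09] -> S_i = -9.74*(-1.85)^i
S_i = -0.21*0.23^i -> [-0.21, -0.05, -0.01, -0.0, -0.0]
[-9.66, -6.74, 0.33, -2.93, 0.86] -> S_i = Random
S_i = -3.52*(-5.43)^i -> [-3.52, 19.11, -103.79, 563.56, -3060.14]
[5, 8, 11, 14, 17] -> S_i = 5 + 3*i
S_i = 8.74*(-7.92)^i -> [8.74, -69.22, 548.23, -4341.97, 34388.41]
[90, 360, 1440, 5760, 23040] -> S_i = 90*4^i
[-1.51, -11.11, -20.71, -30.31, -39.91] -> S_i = -1.51 + -9.60*i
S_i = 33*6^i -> [33, 198, 1188, 7128, 42768]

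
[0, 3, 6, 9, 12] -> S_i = 0 + 3*i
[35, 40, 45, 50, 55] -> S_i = 35 + 5*i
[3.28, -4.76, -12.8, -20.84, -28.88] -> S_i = 3.28 + -8.04*i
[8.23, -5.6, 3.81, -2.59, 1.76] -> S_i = 8.23*(-0.68)^i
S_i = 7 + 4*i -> [7, 11, 15, 19, 23]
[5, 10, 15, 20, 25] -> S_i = 5 + 5*i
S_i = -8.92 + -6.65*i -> [-8.92, -15.57, -22.22, -28.87, -35.52]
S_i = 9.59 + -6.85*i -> [9.59, 2.74, -4.11, -10.96, -17.81]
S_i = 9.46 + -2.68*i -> [9.46, 6.78, 4.1, 1.42, -1.26]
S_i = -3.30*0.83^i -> [-3.3, -2.74, -2.27, -1.89, -1.57]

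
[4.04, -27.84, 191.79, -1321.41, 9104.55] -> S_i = 4.04*(-6.89)^i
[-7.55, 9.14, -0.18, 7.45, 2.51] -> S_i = Random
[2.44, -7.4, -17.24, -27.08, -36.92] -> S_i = 2.44 + -9.84*i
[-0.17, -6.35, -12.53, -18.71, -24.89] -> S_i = -0.17 + -6.18*i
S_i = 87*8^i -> [87, 696, 5568, 44544, 356352]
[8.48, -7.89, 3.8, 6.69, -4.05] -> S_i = Random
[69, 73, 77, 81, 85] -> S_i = 69 + 4*i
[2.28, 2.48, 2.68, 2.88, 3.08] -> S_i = 2.28 + 0.20*i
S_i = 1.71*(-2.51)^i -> [1.71, -4.29, 10.77, -27.04, 67.87]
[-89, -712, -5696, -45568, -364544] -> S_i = -89*8^i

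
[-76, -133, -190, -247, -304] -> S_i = -76 + -57*i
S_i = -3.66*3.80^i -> [-3.66, -13.91, -52.85, -200.83, -763.16]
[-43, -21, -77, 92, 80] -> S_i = Random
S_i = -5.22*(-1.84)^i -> [-5.22, 9.6, -17.67, 32.52, -59.83]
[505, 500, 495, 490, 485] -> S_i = 505 + -5*i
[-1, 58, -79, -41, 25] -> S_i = Random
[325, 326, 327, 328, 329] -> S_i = 325 + 1*i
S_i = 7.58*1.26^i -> [7.58, 9.55, 12.03, 15.16, 19.11]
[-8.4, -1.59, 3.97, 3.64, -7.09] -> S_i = Random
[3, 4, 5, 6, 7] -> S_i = 3 + 1*i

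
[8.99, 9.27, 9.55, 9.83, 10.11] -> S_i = 8.99 + 0.28*i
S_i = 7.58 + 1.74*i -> [7.58, 9.32, 11.06, 12.8, 14.54]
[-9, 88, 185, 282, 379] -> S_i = -9 + 97*i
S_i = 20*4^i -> [20, 80, 320, 1280, 5120]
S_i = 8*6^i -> [8, 48, 288, 1728, 10368]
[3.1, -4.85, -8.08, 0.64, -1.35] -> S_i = Random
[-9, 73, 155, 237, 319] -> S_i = -9 + 82*i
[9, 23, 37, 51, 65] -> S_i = 9 + 14*i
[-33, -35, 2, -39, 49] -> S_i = Random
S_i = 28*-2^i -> [28, -56, 112, -224, 448]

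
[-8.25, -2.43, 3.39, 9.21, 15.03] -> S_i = -8.25 + 5.82*i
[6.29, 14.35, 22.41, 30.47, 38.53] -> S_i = 6.29 + 8.06*i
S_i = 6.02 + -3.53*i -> [6.02, 2.49, -1.04, -4.57, -8.1]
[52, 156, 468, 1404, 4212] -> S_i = 52*3^i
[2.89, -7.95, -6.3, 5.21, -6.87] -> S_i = Random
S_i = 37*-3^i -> [37, -111, 333, -999, 2997]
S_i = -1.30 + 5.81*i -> [-1.3, 4.51, 10.32, 16.13, 21.94]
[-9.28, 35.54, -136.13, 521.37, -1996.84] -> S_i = -9.28*(-3.83)^i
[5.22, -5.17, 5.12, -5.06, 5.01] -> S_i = 5.22*(-0.99)^i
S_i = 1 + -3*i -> [1, -2, -5, -8, -11]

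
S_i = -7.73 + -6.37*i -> [-7.73, -14.1, -20.47, -26.84, -33.21]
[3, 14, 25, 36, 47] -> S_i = 3 + 11*i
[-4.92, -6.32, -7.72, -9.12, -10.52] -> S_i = -4.92 + -1.40*i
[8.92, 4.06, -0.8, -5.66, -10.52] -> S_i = 8.92 + -4.86*i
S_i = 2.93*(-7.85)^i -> [2.93, -23.0, 180.55, -1417.35, 11126.18]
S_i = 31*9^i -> [31, 279, 2511, 22599, 203391]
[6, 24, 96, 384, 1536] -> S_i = 6*4^i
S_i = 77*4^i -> [77, 308, 1232, 4928, 19712]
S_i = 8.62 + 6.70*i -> [8.62, 15.32, 22.02, 28.72, 35.42]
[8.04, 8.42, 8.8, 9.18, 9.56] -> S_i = 8.04 + 0.38*i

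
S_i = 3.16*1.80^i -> [3.16, 5.69, 10.24, 18.43, 33.17]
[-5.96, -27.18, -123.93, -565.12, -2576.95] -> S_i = -5.96*4.56^i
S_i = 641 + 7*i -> [641, 648, 655, 662, 669]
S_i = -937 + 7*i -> [-937, -930, -923, -916, -909]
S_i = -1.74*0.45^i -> [-1.74, -0.78, -0.35, -0.16, -0.07]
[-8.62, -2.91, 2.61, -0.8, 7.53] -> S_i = Random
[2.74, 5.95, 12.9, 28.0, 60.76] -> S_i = 2.74*2.17^i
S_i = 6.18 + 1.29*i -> [6.18, 7.47, 8.76, 10.05, 11.34]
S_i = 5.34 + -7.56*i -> [5.34, -2.22, -9.78, -17.34, -24.9]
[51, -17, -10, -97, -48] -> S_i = Random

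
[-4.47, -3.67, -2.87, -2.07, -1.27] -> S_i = -4.47 + 0.80*i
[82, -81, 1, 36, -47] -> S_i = Random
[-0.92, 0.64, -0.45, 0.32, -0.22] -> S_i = -0.92*(-0.70)^i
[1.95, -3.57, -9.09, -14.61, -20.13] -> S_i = 1.95 + -5.52*i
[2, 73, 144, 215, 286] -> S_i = 2 + 71*i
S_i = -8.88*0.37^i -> [-8.88, -3.29, -1.22, -0.45, -0.17]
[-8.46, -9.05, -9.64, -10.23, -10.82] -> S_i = -8.46 + -0.59*i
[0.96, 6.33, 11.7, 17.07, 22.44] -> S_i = 0.96 + 5.37*i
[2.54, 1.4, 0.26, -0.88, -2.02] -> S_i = 2.54 + -1.14*i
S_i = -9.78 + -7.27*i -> [-9.78, -17.05, -24.32, -31.59, -38.86]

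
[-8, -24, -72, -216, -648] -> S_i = -8*3^i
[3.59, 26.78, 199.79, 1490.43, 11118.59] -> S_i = 3.59*7.46^i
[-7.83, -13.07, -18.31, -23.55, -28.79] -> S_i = -7.83 + -5.24*i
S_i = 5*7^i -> [5, 35, 245, 1715, 12005]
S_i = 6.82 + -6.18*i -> [6.82, 0.64, -5.54, -11.72, -17.9]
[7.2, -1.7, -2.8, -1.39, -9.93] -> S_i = Random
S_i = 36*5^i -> [36, 180, 900, 4500, 22500]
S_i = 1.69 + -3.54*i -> [1.69, -1.85, -5.39, -8.93, -12.47]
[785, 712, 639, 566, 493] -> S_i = 785 + -73*i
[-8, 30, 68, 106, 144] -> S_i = -8 + 38*i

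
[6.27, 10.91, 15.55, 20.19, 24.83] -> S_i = 6.27 + 4.64*i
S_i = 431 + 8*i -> [431, 439, 447, 455, 463]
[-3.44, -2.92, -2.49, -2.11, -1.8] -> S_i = -3.44*0.85^i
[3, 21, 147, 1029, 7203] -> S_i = 3*7^i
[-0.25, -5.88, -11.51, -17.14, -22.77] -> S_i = -0.25 + -5.63*i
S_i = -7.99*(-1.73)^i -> [-7.99, 13.82, -23.91, 41.37, -71.57]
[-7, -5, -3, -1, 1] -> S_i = -7 + 2*i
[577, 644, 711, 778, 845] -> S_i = 577 + 67*i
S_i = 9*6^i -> [9, 54, 324, 1944, 11664]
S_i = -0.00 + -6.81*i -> [-0.0, -6.81, -13.62, -20.43, -27.24]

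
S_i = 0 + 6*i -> [0, 6, 12, 18, 24]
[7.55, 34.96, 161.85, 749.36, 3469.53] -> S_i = 7.55*4.63^i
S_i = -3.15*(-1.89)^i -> [-3.15, 5.95, -11.25, 21.27, -40.19]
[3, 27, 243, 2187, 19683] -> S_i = 3*9^i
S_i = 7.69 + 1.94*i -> [7.69, 9.63, 11.57, 13.51, 15.45]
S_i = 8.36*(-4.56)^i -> [8.36, -38.12, 173.83, -792.69, 3614.64]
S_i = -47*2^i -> [-47, -94, -188, -376, -752]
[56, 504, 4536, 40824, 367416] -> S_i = 56*9^i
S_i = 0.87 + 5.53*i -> [0.87, 6.4, 11.93, 17.46, 22.99]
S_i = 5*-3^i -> [5, -15, 45, -135, 405]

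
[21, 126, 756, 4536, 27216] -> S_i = 21*6^i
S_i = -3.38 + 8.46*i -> [-3.38, 5.08, 13.54, 22.0, 30.46]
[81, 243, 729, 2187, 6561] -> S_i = 81*3^i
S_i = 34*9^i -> [34, 306, 2754, 24786, 223074]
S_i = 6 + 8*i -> [6, 14, 22, 30, 38]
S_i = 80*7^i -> [80, 560, 3920, 27440, 192080]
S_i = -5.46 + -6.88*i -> [-5.46, -12.34, -19.22, -26.1, -32.98]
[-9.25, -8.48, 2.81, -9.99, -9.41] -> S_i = Random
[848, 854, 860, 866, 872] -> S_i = 848 + 6*i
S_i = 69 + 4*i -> [69, 73, 77, 81, 85]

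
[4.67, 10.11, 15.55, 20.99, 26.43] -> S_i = 4.67 + 5.44*i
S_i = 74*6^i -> [74, 444, 2664, 15984, 95904]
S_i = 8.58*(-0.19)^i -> [8.58, -1.63, 0.31, -0.06, 0.01]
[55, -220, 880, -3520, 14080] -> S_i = 55*-4^i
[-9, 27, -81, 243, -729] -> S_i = -9*-3^i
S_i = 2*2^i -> [2, 4, 8, 16, 32]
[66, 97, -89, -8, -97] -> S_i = Random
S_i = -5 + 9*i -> [-5, 4, 13, 22, 31]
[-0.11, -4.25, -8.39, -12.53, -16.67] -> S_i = -0.11 + -4.14*i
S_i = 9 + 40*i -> [9, 49, 89, 129, 169]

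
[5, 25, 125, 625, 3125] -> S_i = 5*5^i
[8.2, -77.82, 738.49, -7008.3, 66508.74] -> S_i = 8.20*(-9.49)^i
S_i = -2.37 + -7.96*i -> [-2.37, -10.33, -18.29, -26.25, -34.21]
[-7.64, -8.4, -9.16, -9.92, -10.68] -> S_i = -7.64 + -0.76*i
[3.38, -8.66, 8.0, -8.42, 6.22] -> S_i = Random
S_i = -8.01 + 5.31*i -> [-8.01, -2.7, 2.61, 7.92, 13.23]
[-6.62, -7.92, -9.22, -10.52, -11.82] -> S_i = -6.62 + -1.30*i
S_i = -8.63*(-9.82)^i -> [-8.63, 84.75, -832.21, 8172.32, -80252.16]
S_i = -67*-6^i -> [-67, 402, -2412, 14472, -86832]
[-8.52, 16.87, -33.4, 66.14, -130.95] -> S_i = -8.52*(-1.98)^i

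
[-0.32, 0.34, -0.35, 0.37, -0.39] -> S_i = -0.32*(-1.05)^i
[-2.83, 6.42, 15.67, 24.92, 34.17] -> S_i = -2.83 + 9.25*i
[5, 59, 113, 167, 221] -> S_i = 5 + 54*i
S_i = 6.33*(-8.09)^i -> [6.33, -51.21, 414.29, -3351.58, 27114.26]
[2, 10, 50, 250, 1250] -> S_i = 2*5^i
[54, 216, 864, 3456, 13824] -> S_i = 54*4^i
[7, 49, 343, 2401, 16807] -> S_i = 7*7^i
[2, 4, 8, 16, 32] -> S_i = 2*2^i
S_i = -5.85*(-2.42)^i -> [-5.85, 14.16, -34.26, 82.91, -200.64]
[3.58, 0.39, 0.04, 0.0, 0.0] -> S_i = 3.58*0.11^i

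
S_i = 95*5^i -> [95, 475, 2375, 11875, 59375]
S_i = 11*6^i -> [11, 66, 396, 2376, 14256]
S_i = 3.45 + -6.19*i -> [3.45, -2.74, -8.93, -15.12, -21.31]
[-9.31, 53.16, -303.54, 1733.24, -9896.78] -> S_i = -9.31*(-5.71)^i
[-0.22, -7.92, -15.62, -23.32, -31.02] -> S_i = -0.22 + -7.70*i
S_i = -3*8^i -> [-3, -24, -192, -1536, -12288]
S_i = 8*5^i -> [8, 40, 200, 1000, 5000]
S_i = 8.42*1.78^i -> [8.42, 14.99, 26.68, 47.49, 84.53]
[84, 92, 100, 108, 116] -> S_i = 84 + 8*i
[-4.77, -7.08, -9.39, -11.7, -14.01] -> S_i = -4.77 + -2.31*i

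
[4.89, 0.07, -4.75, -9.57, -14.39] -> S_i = 4.89 + -4.82*i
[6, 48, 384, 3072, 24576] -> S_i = 6*8^i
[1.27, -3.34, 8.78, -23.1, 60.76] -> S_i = 1.27*(-2.63)^i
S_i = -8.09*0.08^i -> [-8.09, -0.65, -0.05, -0.0, -0.0]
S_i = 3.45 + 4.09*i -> [3.45, 7.54, 11.63, 15.72, 19.81]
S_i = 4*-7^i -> [4, -28, 196, -1372, 9604]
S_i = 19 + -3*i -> [19, 16, 13, 10, 7]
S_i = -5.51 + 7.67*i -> [-5.51, 2.16, 9.83, 17.5, 25.17]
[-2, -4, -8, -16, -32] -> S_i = -2*2^i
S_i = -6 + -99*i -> [-6, -105, -204, -303, -402]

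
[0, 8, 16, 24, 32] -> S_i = 0 + 8*i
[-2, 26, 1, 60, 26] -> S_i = Random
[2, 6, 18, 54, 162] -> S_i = 2*3^i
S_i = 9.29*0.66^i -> [9.29, 6.13, 4.05, 2.67, 1.76]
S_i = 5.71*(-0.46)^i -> [5.71, -2.63, 1.21, -0.56, 0.26]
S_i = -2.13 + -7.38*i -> [-2.13, -9.51, -16.89, -24.27, -31.65]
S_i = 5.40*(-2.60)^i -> [5.4, -14.04, 36.5, -94.91, 246.77]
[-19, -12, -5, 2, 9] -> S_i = -19 + 7*i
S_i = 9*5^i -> [9, 45, 225, 1125, 5625]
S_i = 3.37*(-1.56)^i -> [3.37, -5.26, 8.2, -12.79, 19.96]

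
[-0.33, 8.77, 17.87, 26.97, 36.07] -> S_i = -0.33 + 9.10*i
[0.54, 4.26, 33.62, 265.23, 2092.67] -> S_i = 0.54*7.89^i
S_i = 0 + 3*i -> [0, 3, 6, 9, 12]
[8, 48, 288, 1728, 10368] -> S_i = 8*6^i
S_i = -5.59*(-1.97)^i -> [-5.59, 11.01, -21.69, 42.74, -84.19]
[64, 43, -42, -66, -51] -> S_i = Random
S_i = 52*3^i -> [52, 156, 468, 1404, 4212]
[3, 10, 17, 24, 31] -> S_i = 3 + 7*i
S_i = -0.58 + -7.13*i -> [-0.58, -7.71, -14.84, -21.97, -29.1]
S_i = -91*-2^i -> [-91, 182, -364, 728, -1456]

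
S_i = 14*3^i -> [14, 42, 126, 378, 1134]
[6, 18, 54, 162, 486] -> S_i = 6*3^i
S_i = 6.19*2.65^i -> [6.19, 16.4, 43.47, 115.19, 305.26]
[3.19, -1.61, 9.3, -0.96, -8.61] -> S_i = Random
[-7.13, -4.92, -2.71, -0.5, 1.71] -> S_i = -7.13 + 2.21*i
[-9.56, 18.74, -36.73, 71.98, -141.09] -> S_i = -9.56*(-1.96)^i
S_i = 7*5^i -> [7, 35, 175, 875, 4375]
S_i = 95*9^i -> [95, 855, 7695, 69255, 623295]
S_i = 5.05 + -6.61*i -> [5.05, -1.56, -8.17, -14.78, -21.39]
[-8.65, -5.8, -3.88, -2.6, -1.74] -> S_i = -8.65*0.67^i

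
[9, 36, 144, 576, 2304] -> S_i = 9*4^i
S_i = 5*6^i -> [5, 30, 180, 1080, 6480]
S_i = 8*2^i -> [8, 16, 32, 64, 128]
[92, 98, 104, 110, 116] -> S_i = 92 + 6*i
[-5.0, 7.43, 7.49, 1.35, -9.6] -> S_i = Random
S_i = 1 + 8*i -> [1, 9, 17, 25, 33]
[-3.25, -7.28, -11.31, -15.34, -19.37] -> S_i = -3.25 + -4.03*i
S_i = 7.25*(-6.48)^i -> [7.25, -46.98, 304.43, -1972.71, 12783.15]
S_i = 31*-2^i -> [31, -62, 124, -248, 496]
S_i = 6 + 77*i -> [6, 83, 160, 237, 314]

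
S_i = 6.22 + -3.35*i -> [6.22, 2.87, -0.48, -3.83, -7.18]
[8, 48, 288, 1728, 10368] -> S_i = 8*6^i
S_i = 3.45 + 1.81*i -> [3.45, 5.26, 7.07, 8.88, 10.69]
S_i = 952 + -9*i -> [952, 943, 934, 925, 916]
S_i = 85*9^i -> [85, 765, 6885, 61965, 557685]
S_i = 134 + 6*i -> [134, 140, 146, 152, 158]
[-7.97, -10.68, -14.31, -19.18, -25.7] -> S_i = -7.97*1.34^i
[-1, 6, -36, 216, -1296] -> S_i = -1*-6^i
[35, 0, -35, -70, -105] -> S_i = 35 + -35*i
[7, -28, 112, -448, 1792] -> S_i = 7*-4^i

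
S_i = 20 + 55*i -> [20, 75, 130, 185, 240]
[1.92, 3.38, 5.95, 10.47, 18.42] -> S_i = 1.92*1.76^i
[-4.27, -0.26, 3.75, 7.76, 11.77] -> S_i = -4.27 + 4.01*i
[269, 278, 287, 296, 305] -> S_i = 269 + 9*i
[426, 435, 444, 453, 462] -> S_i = 426 + 9*i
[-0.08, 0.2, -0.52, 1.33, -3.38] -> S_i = -0.08*(-2.55)^i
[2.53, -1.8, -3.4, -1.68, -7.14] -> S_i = Random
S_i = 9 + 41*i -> [9, 50, 91, 132, 173]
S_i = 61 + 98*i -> [61, 159, 257, 355, 453]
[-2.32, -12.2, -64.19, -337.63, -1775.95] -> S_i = -2.32*5.26^i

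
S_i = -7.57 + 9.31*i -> [-7.57, 1.74, 11.05, 20.36, 29.67]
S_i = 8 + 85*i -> [8, 93, 178, 263, 348]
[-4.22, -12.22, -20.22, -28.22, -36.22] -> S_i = -4.22 + -8.00*i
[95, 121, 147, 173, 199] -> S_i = 95 + 26*i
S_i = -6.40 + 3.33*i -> [-6.4, -3.07, 0.26, 3.59, 6.92]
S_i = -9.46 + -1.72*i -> [-9.46, -11.18, -12.9, -14.62, -16.34]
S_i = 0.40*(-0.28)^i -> [0.4, -0.11, 0.03, -0.01, 0.0]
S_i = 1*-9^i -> [1, -9, 81, -729, 6561]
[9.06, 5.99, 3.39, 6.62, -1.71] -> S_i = Random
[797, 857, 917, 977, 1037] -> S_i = 797 + 60*i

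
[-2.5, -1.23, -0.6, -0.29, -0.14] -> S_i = -2.50*0.49^i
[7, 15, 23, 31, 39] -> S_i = 7 + 8*i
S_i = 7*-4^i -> [7, -28, 112, -448, 1792]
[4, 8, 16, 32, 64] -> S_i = 4*2^i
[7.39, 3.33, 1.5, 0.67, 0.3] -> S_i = 7.39*0.45^i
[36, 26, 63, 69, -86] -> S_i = Random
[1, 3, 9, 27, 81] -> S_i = 1*3^i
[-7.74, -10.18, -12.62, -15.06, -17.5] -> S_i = -7.74 + -2.44*i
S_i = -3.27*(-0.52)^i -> [-3.27, 1.7, -0.88, 0.46, -0.24]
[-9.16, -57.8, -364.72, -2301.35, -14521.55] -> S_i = -9.16*6.31^i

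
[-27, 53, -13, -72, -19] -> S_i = Random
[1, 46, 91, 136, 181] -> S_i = 1 + 45*i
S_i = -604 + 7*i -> [-604, -597, -590, -583, -576]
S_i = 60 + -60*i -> [60, 0, -60, -120, -180]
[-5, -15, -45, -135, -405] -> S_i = -5*3^i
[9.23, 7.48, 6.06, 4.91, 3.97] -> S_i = 9.23*0.81^i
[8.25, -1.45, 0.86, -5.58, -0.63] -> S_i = Random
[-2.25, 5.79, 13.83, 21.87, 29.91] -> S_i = -2.25 + 8.04*i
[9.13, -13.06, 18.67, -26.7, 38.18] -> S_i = 9.13*(-1.43)^i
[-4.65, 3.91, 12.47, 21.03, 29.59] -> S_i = -4.65 + 8.56*i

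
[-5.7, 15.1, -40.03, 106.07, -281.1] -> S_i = -5.70*(-2.65)^i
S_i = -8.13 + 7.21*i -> [-8.13, -0.92, 6.29, 13.5, 20.71]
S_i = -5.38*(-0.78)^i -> [-5.38, 4.2, -3.27, 2.55, -1.99]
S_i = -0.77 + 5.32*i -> [-0.77, 4.55, 9.87, 15.19, 20.51]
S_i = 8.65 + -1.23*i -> [8.65, 7.42, 6.19, 4.96, 3.73]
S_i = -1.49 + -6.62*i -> [-1.49, -8.11, -14.73, -21.35, -27.97]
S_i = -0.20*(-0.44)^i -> [-0.2, 0.09, -0.04, 0.02, -0.01]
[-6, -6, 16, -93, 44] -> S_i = Random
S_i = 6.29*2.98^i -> [6.29, 18.74, 55.86, 166.46, 496.04]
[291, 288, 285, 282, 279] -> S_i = 291 + -3*i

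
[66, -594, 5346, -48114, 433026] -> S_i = 66*-9^i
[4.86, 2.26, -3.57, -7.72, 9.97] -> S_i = Random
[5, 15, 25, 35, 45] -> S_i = 5 + 10*i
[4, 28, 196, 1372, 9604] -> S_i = 4*7^i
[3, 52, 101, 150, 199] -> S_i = 3 + 49*i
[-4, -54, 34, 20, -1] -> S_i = Random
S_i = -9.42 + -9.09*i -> [-9.42, -18.51, -27.6, -36.69, -45.78]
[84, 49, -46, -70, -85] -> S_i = Random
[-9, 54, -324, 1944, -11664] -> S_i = -9*-6^i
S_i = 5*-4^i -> [5, -20, 80, -320, 1280]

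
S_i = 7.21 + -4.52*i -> [7.21, 2.69, -1.83, -6.35, -10.87]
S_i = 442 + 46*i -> [442, 488, 534, 580, 626]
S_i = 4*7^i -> [4, 28, 196, 1372, 9604]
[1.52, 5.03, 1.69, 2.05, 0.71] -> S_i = Random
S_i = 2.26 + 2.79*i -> [2.26, 5.05, 7.84, 10.63, 13.42]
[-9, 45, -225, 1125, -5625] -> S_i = -9*-5^i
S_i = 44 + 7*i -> [44, 51, 58, 65, 72]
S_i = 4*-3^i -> [4, -12, 36, -108, 324]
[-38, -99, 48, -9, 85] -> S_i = Random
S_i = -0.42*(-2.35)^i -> [-0.42, 0.99, -2.32, 5.45, -12.81]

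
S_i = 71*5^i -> [71, 355, 1775, 8875, 44375]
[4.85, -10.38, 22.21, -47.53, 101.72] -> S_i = 4.85*(-2.14)^i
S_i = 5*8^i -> [5, 40, 320, 2560, 20480]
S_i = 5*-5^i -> [5, -25, 125, -625, 3125]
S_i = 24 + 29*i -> [24, 53, 82, 111, 140]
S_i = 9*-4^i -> [9, -36, 144, -576, 2304]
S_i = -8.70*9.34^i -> [-8.7, -81.26, -758.95, -7088.59, -66207.43]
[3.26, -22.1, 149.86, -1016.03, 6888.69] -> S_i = 3.26*(-6.78)^i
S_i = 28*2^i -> [28, 56, 112, 224, 448]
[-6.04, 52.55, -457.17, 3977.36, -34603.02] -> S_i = -6.04*(-8.70)^i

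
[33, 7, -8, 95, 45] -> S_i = Random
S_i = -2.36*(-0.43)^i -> [-2.36, 1.01, -0.44, 0.19, -0.08]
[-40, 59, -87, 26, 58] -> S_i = Random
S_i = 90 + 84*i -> [90, 174, 258, 342, 426]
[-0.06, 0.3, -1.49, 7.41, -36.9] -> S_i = -0.06*(-4.98)^i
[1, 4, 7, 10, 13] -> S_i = 1 + 3*i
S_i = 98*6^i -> [98, 588, 3528, 21168, 127008]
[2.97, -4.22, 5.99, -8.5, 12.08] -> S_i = 2.97*(-1.42)^i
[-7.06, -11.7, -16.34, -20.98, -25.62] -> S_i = -7.06 + -4.64*i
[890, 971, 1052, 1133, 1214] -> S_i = 890 + 81*i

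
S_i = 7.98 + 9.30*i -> [7.98, 17.28, 26.58, 35.88, 45.18]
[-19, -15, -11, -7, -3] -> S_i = -19 + 4*i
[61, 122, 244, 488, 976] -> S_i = 61*2^i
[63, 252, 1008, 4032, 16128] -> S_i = 63*4^i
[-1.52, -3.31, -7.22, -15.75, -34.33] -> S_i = -1.52*2.18^i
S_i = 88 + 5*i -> [88, 93, 98, 103, 108]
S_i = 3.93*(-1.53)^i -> [3.93, -6.01, 9.2, -14.08, 21.54]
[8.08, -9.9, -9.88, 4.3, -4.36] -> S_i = Random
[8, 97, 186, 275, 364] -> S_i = 8 + 89*i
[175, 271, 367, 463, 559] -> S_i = 175 + 96*i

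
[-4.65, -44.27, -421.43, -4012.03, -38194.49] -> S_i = -4.65*9.52^i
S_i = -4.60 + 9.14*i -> [-4.6, 4.54, 13.68, 22.82, 31.96]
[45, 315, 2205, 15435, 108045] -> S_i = 45*7^i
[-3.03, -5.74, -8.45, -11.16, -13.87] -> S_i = -3.03 + -2.71*i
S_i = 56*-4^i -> [56, -224, 896, -3584, 14336]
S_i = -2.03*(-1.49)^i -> [-2.03, 3.02, -4.51, 6.72, -10.01]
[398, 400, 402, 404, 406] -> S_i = 398 + 2*i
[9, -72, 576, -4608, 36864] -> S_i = 9*-8^i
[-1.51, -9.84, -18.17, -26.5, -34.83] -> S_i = -1.51 + -8.33*i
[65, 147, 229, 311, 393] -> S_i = 65 + 82*i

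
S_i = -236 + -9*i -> [-236, -245, -254, -263, -272]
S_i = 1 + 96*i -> [1, 97, 193, 289, 385]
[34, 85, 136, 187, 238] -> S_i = 34 + 51*i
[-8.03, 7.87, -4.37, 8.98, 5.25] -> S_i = Random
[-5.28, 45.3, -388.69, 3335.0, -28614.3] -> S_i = -5.28*(-8.58)^i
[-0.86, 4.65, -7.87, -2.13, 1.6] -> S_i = Random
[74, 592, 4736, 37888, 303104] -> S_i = 74*8^i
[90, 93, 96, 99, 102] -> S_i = 90 + 3*i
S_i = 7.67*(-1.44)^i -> [7.67, -11.04, 15.9, -22.9, 32.98]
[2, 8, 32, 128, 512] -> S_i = 2*4^i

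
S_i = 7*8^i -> [7, 56, 448, 3584, 28672]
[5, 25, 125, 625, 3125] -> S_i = 5*5^i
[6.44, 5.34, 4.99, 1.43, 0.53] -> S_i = Random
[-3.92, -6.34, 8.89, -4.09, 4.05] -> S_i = Random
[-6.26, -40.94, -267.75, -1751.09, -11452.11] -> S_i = -6.26*6.54^i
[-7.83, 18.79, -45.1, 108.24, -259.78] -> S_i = -7.83*(-2.40)^i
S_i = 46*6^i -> [46, 276, 1656, 9936, 59616]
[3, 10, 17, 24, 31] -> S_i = 3 + 7*i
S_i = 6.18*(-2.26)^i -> [6.18, -13.97, 31.56, -71.34, 161.22]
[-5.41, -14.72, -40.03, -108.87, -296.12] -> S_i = -5.41*2.72^i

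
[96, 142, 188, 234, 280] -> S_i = 96 + 46*i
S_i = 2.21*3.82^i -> [2.21, 8.44, 32.25, 123.19, 470.59]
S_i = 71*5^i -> [71, 355, 1775, 8875, 44375]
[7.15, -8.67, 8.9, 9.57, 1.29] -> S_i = Random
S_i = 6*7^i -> [6, 42, 294, 2058, 14406]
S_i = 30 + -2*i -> [30, 28, 26, 24, 22]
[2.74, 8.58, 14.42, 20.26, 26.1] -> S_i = 2.74 + 5.84*i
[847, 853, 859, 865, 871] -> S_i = 847 + 6*i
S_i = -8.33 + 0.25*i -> [-8.33, -8.08, -7.83, -7.58, -7.33]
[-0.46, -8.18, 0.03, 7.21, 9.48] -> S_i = Random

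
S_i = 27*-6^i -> [27, -162, 972, -5832, 34992]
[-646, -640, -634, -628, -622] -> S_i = -646 + 6*i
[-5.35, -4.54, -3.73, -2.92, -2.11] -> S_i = -5.35 + 0.81*i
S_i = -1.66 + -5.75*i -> [-1.66, -7.41, -13.16, -18.91, -24.66]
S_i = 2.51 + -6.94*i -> [2.51, -4.43, -11.37, -18.31, -25.25]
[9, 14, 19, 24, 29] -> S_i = 9 + 5*i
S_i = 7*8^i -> [7, 56, 448, 3584, 28672]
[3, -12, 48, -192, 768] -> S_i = 3*-4^i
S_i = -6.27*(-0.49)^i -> [-6.27, 3.07, -1.51, 0.74, -0.36]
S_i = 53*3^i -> [53, 159, 477, 1431, 4293]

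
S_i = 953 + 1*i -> [953, 954, 955, 956, 957]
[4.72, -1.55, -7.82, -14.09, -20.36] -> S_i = 4.72 + -6.27*i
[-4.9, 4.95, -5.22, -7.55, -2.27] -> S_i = Random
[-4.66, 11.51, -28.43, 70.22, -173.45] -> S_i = -4.66*(-2.47)^i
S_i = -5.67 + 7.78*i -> [-5.67, 2.11, 9.89, 17.67, 25.45]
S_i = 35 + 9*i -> [35, 44, 53, 62, 71]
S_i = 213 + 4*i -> [213, 217, 221, 225, 229]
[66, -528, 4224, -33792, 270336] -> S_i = 66*-8^i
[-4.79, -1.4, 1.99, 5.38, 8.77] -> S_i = -4.79 + 3.39*i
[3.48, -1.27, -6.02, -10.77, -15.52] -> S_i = 3.48 + -4.75*i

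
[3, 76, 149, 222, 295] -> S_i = 3 + 73*i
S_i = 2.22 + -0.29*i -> [2.22, 1.93, 1.64, 1.35, 1.06]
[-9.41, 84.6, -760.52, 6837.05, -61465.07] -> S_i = -9.41*(-8.99)^i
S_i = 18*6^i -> [18, 108, 648, 3888, 23328]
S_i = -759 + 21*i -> [-759, -738, -717, -696, -675]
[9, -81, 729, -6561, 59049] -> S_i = 9*-9^i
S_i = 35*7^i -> [35, 245, 1715, 12005, 84035]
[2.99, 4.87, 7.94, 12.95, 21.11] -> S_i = 2.99*1.63^i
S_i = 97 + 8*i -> [97, 105, 113, 121, 129]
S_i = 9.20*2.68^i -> [9.2, 24.66, 66.08, 177.09, 474.6]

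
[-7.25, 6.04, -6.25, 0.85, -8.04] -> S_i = Random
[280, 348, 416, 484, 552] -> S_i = 280 + 68*i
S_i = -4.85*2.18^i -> [-4.85, -10.57, -23.05, -50.25, -109.54]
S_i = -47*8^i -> [-47, -376, -3008, -24064, -192512]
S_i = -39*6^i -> [-39, -234, -1404, -8424, -50544]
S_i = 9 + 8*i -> [9, 17, 25, 33, 41]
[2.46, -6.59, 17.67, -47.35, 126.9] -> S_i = 2.46*(-2.68)^i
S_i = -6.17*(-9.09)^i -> [-6.17, 56.09, -509.82, 4634.22, -42125.08]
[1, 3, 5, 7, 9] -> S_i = 1 + 2*i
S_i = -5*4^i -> [-5, -20, -80, -320, -1280]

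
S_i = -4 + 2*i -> [-4, -2, 0, 2, 4]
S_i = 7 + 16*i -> [7, 23, 39, 55, 71]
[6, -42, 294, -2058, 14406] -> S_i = 6*-7^i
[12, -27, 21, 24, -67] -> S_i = Random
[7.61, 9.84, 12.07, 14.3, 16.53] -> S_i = 7.61 + 2.23*i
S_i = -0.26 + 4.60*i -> [-0.26, 4.34, 8.94, 13.54, 18.14]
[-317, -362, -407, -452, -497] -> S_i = -317 + -45*i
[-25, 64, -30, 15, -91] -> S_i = Random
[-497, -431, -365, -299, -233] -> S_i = -497 + 66*i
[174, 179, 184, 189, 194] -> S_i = 174 + 5*i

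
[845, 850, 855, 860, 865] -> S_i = 845 + 5*i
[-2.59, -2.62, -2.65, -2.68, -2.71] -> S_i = -2.59 + -0.03*i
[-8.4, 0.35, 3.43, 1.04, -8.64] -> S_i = Random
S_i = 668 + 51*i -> [668, 719, 770, 821, 872]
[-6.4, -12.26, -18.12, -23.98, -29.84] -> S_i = -6.40 + -5.86*i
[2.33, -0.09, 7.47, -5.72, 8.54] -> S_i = Random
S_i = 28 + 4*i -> [28, 32, 36, 40, 44]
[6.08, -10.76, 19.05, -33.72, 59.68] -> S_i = 6.08*(-1.77)^i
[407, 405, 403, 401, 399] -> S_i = 407 + -2*i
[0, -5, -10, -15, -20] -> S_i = 0 + -5*i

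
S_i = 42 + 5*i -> [42, 47, 52, 57, 62]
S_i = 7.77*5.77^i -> [7.77, 44.83, 258.69, 1492.62, 8612.4]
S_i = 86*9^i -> [86, 774, 6966, 62694, 564246]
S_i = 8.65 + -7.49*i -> [8.65, 1.16, -6.33, -13.82, -21.31]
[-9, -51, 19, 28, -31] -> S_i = Random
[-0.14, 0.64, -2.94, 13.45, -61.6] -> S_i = -0.14*(-4.58)^i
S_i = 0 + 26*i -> [0, 26, 52, 78, 104]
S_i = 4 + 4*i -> [4, 8, 12, 16, 20]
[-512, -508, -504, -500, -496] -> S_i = -512 + 4*i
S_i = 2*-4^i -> [2, -8, 32, -128, 512]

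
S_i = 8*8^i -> [8, 64, 512, 4096, 32768]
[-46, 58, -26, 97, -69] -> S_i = Random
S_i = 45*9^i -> [45, 405, 3645, 32805, 295245]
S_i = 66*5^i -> [66, 330, 1650, 8250, 41250]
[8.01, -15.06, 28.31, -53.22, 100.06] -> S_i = 8.01*(-1.88)^i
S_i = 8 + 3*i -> [8, 11, 14, 17, 20]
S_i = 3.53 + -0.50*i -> [3.53, 3.03, 2.53, 2.03, 1.53]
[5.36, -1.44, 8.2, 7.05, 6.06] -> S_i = Random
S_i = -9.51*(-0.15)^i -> [-9.51, 1.43, -0.21, 0.03, -0.0]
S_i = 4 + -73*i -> [4, -69, -142, -215, -288]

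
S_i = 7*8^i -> [7, 56, 448, 3584, 28672]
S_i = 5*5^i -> [5, 25, 125, 625, 3125]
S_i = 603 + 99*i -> [603, 702, 801, 900, 999]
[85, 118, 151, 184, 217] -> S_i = 85 + 33*i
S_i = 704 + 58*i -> [704, 762, 820, 878, 936]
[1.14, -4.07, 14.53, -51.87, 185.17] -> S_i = 1.14*(-3.57)^i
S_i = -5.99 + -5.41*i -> [-5.99, -11.4, -16.81, -22.22, -27.63]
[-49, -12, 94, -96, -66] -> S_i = Random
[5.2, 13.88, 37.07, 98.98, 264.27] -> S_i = 5.20*2.67^i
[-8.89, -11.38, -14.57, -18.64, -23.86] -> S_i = -8.89*1.28^i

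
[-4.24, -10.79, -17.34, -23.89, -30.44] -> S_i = -4.24 + -6.55*i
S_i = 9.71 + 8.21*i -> [9.71, 17.92, 26.13, 34.34, 42.55]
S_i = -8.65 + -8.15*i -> [-8.65, -16.8, -24.95, -33.1, -41.25]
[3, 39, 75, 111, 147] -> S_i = 3 + 36*i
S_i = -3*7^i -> [-3, -21, -147, -1029, -7203]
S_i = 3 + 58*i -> [3, 61, 119, 177, 235]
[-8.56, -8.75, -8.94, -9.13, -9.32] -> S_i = -8.56 + -0.19*i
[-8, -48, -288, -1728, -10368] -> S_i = -8*6^i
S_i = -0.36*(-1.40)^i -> [-0.36, 0.5, -0.71, 0.99, -1.38]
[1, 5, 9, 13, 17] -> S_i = 1 + 4*i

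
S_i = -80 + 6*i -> [-80, -74, -68, -62, -56]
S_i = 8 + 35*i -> [8, 43, 78, 113, 148]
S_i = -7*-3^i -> [-7, 21, -63, 189, -567]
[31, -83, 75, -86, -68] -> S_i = Random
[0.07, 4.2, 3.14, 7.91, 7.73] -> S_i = Random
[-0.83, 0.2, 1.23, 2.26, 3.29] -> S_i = -0.83 + 1.03*i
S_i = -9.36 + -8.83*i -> [-9.36, -18.19, -27.02, -35.85, -44.68]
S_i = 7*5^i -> [7, 35, 175, 875, 4375]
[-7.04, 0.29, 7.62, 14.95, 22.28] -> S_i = -7.04 + 7.33*i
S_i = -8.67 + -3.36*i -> [-8.67, -12.03, -15.39, -18.75, -22.11]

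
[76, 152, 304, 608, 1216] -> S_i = 76*2^i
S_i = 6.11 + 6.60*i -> [6.11, 12.71, 19.31, 25.91, 32.51]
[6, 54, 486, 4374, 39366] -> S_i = 6*9^i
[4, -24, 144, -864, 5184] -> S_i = 4*-6^i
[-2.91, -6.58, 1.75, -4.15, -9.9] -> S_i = Random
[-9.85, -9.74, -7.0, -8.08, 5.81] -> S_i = Random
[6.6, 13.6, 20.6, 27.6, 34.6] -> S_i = 6.60 + 7.00*i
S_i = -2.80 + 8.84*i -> [-2.8, 6.04, 14.88, 23.72, 32.56]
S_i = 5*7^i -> [5, 35, 245, 1715, 12005]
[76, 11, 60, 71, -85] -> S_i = Random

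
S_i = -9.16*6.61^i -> [-9.16, -60.55, -400.22, -2645.45, -17486.44]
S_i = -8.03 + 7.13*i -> [-8.03, -0.9, 6.23, 13.36, 20.49]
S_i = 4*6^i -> [4, 24, 144, 864, 5184]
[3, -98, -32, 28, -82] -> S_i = Random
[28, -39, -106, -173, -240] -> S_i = 28 + -67*i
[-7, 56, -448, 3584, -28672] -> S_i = -7*-8^i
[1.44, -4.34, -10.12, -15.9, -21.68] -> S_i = 1.44 + -5.78*i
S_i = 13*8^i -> [13, 104, 832, 6656, 53248]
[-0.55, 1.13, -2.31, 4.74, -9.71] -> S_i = -0.55*(-2.05)^i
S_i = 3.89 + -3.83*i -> [3.89, 0.06, -3.77, -7.6, -11.43]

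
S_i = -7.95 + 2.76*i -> [-7.95, -5.19, -2.43, 0.33, 3.09]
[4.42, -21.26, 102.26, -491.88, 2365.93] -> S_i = 4.42*(-4.81)^i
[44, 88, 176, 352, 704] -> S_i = 44*2^i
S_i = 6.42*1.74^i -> [6.42, 11.17, 19.44, 33.82, 58.85]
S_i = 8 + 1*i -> [8, 9, 10, 11, 12]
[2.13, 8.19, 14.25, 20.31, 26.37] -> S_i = 2.13 + 6.06*i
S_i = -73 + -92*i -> [-73, -165, -257, -349, -441]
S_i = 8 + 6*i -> [8, 14, 20, 26, 32]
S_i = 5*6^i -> [5, 30, 180, 1080, 6480]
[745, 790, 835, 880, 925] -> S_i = 745 + 45*i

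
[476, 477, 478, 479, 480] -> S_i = 476 + 1*i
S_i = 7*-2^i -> [7, -14, 28, -56, 112]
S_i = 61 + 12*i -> [61, 73, 85, 97, 109]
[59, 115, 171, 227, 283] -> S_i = 59 + 56*i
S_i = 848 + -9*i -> [848, 839, 830, 821, 812]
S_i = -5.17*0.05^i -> [-5.17, -0.26, -0.01, -0.0, -0.0]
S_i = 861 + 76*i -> [861, 937, 1013, 1089, 1165]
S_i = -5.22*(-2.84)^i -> [-5.22, 14.82, -42.1, 119.57, -339.58]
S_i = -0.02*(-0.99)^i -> [-0.02, 0.02, -0.02, 0.02, -0.02]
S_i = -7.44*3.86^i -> [-7.44, -28.72, -110.85, -427.89, -1651.67]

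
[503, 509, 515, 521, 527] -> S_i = 503 + 6*i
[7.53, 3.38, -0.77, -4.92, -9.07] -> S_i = 7.53 + -4.15*i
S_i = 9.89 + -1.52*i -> [9.89, 8.37, 6.85, 5.33, 3.81]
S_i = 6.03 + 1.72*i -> [6.03, 7.75, 9.47, 11.19, 12.91]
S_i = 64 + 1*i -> [64, 65, 66, 67, 68]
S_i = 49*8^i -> [49, 392, 3136, 25088, 200704]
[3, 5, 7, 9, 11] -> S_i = 3 + 2*i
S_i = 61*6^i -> [61, 366, 2196, 13176, 79056]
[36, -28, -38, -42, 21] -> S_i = Random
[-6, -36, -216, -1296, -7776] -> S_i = -6*6^i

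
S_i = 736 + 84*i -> [736, 820, 904, 988, 1072]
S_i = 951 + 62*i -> [951, 1013, 1075, 1137, 1199]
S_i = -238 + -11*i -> [-238, -249, -260, -271, -282]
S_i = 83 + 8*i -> [83, 91, 99, 107, 115]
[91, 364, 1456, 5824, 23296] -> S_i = 91*4^i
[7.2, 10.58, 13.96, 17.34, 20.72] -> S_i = 7.20 + 3.38*i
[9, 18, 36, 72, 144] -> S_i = 9*2^i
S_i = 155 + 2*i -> [155, 157, 159, 161, 163]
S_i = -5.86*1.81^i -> [-5.86, -10.61, -19.2, -34.75, -62.89]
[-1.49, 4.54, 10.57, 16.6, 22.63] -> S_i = -1.49 + 6.03*i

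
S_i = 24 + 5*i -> [24, 29, 34, 39, 44]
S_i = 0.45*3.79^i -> [0.45, 1.71, 6.46, 24.5, 92.85]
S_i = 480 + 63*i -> [480, 543, 606, 669, 732]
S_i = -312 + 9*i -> [-312, -303, -294, -285, -276]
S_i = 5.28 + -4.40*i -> [5.28, 0.88, -3.52, -7.92, -12.32]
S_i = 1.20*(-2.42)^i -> [1.2, -2.9, 7.03, -17.01, 41.16]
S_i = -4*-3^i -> [-4, 12, -36, 108, -324]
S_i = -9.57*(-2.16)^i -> [-9.57, 20.67, -44.65, 96.44, -208.32]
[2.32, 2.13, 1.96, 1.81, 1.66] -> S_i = 2.32*0.92^i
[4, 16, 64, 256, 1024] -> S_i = 4*4^i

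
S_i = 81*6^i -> [81, 486, 2916, 17496, 104976]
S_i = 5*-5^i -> [5, -25, 125, -625, 3125]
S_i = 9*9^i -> [9, 81, 729, 6561, 59049]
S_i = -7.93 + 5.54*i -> [-7.93, -2.39, 3.15, 8.69, 14.23]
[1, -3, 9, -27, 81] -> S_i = 1*-3^i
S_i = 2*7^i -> [2, 14, 98, 686, 4802]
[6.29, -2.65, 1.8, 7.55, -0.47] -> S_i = Random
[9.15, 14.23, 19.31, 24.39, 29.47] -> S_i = 9.15 + 5.08*i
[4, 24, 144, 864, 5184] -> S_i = 4*6^i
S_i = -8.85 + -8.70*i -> [-8.85, -17.55, -26.25, -34.95, -43.65]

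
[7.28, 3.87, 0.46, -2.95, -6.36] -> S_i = 7.28 + -3.41*i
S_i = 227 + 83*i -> [227, 310, 393, 476, 559]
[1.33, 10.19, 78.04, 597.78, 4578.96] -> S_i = 1.33*7.66^i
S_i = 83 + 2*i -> [83, 85, 87, 89, 91]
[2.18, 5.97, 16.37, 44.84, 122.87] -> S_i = 2.18*2.74^i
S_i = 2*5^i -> [2, 10, 50, 250, 1250]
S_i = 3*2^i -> [3, 6, 12, 24, 48]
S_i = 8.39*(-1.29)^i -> [8.39, -10.82, 13.96, -18.01, 23.23]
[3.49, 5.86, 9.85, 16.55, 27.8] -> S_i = 3.49*1.68^i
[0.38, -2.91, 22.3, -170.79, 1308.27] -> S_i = 0.38*(-7.66)^i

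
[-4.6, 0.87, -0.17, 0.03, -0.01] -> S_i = -4.60*(-0.19)^i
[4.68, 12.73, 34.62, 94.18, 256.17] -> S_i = 4.68*2.72^i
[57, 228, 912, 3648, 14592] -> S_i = 57*4^i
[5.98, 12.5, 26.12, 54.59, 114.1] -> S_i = 5.98*2.09^i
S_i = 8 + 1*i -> [8, 9, 10, 11, 12]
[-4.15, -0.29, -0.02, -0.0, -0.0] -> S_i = -4.15*0.07^i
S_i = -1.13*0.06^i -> [-1.13, -0.07, -0.0, -0.0, -0.0]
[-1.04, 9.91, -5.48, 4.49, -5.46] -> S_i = Random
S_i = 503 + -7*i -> [503, 496, 489, 482, 475]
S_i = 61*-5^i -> [61, -305, 1525, -7625, 38125]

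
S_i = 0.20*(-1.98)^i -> [0.2, -0.4, 0.78, -1.55, 3.07]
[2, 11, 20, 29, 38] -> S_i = 2 + 9*i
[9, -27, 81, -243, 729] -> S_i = 9*-3^i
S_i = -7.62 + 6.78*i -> [-7.62, -0.84, 5.94, 12.72, 19.5]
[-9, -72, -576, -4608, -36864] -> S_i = -9*8^i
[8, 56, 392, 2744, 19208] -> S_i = 8*7^i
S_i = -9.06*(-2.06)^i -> [-9.06, 18.66, -38.45, 79.2, -163.15]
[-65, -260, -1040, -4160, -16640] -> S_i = -65*4^i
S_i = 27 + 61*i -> [27, 88, 149, 210, 271]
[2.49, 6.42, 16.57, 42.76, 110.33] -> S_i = 2.49*2.58^i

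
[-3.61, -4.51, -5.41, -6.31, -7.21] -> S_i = -3.61 + -0.90*i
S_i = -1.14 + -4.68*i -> [-1.14, -5.82, -10.5, -15.18, -19.86]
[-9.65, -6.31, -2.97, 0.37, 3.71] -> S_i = -9.65 + 3.34*i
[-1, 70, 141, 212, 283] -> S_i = -1 + 71*i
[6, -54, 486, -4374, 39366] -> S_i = 6*-9^i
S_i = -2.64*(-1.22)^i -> [-2.64, 3.22, -3.93, 4.79, -5.85]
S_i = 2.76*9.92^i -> [2.76, 27.38, 271.6, 2694.29, 26727.34]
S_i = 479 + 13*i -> [479, 492, 505, 518, 531]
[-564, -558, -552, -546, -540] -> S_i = -564 + 6*i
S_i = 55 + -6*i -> [55, 49, 43, 37, 31]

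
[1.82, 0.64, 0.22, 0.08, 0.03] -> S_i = 1.82*0.35^i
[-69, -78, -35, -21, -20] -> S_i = Random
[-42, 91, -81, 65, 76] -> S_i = Random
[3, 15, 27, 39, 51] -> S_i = 3 + 12*i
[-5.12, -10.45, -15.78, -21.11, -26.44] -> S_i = -5.12 + -5.33*i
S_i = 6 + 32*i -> [6, 38, 70, 102, 134]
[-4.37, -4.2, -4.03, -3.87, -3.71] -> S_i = -4.37*0.96^i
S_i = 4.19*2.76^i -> [4.19, 11.56, 31.92, 88.09, 243.14]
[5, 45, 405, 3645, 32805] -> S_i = 5*9^i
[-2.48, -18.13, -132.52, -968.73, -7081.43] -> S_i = -2.48*7.31^i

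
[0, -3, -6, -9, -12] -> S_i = 0 + -3*i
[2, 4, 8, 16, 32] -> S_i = 2*2^i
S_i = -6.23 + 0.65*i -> [-6.23, -5.58, -4.93, -4.28, -3.63]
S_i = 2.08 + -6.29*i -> [2.08, -4.21, -10.5, -16.79, -23.08]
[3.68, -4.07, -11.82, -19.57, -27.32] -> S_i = 3.68 + -7.75*i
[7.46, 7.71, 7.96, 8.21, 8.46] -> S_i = 7.46 + 0.25*i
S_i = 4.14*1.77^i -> [4.14, 7.33, 12.97, 22.96, 40.63]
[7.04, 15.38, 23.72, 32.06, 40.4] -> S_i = 7.04 + 8.34*i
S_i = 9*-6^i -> [9, -54, 324, -1944, 11664]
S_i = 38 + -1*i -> [38, 37, 36, 35, 34]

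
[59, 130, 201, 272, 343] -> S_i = 59 + 71*i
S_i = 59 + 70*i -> [59, 129, 199, 269, 339]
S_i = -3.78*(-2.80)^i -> [-3.78, 10.58, -29.64, 82.98, -232.34]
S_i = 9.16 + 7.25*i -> [9.16, 16.41, 23.66, 30.91, 38.16]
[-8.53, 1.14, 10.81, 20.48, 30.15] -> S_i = -8.53 + 9.67*i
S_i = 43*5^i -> [43, 215, 1075, 5375, 26875]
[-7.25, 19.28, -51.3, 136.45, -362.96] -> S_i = -7.25*(-2.66)^i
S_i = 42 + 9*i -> [42, 51, 60, 69, 78]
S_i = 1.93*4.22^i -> [1.93, 8.14, 34.37, 145.04, 612.08]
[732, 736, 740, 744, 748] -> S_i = 732 + 4*i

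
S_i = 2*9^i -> [2, 18, 162, 1458, 13122]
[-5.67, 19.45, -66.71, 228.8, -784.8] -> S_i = -5.67*(-3.43)^i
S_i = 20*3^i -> [20, 60, 180, 540, 1620]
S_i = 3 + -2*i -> [3, 1, -1, -3, -5]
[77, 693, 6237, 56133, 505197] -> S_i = 77*9^i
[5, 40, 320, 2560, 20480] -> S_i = 5*8^i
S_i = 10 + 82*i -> [10, 92, 174, 256, 338]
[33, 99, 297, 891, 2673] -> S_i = 33*3^i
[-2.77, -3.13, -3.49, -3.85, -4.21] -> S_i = -2.77 + -0.36*i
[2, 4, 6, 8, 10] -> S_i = 2 + 2*i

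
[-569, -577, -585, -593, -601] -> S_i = -569 + -8*i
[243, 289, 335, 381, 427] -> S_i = 243 + 46*i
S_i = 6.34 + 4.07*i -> [6.34, 10.41, 14.48, 18.55, 22.62]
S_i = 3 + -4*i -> [3, -1, -5, -9, -13]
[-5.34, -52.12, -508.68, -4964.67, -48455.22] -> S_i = -5.34*9.76^i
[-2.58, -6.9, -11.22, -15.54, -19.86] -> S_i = -2.58 + -4.32*i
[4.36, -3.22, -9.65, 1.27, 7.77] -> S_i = Random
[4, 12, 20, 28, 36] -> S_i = 4 + 8*i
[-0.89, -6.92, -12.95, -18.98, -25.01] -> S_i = -0.89 + -6.03*i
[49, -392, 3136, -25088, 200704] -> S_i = 49*-8^i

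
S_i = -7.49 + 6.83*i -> [-7.49, -0.66, 6.17, 13.0, 19.83]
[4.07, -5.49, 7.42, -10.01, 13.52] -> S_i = 4.07*(-1.35)^i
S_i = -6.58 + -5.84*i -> [-6.58, -12.42, -18.26, -24.1, -29.94]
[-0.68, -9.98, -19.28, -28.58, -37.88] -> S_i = -0.68 + -9.30*i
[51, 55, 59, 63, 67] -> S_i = 51 + 4*i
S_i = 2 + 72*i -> [2, 74, 146, 218, 290]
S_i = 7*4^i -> [7, 28, 112, 448, 1792]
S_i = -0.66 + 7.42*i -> [-0.66, 6.76, 14.18, 21.6, 29.02]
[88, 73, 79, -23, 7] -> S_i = Random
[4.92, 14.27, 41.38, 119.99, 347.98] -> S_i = 4.92*2.90^i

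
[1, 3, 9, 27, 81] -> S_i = 1*3^i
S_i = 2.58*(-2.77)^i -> [2.58, -7.15, 19.8, -54.84, 151.89]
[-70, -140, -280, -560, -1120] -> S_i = -70*2^i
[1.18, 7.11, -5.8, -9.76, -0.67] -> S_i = Random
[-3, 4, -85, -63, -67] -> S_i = Random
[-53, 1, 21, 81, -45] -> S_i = Random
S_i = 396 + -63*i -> [396, 333, 270, 207, 144]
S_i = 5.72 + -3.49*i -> [5.72, 2.23, -1.26, -4.75, -8.24]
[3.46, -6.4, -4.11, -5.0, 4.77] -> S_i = Random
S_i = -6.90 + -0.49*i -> [-6.9, -7.39, -7.88, -8.37, -8.86]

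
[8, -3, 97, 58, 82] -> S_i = Random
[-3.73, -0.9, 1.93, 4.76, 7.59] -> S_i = -3.73 + 2.83*i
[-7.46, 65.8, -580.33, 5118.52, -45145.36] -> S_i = -7.46*(-8.82)^i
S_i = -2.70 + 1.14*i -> [-2.7, -1.56, -0.42, 0.72, 1.86]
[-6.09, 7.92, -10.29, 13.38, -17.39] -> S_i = -6.09*(-1.30)^i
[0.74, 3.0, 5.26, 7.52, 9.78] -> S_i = 0.74 + 2.26*i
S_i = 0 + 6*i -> [0, 6, 12, 18, 24]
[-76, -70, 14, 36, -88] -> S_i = Random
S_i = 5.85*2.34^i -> [5.85, 13.69, 32.03, 74.96, 175.4]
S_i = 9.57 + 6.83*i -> [9.57, 16.4, 23.23, 30.06, 36.89]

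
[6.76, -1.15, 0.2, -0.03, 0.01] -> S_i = 6.76*(-0.17)^i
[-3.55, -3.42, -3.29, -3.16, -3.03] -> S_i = -3.55 + 0.13*i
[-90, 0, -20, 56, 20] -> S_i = Random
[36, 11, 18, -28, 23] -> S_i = Random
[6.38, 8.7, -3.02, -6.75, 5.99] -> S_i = Random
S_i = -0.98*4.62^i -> [-0.98, -4.53, -20.92, -96.64, -446.47]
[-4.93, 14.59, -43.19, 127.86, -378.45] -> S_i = -4.93*(-2.96)^i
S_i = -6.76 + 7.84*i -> [-6.76, 1.08, 8.92, 16.76, 24.6]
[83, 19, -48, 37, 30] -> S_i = Random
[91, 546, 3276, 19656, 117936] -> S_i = 91*6^i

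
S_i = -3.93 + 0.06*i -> [-3.93, -3.87, -3.81, -3.75, -3.69]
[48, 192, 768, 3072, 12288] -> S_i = 48*4^i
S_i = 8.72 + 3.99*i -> [8.72, 12.71, 16.7, 20.69, 24.68]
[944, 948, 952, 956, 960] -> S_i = 944 + 4*i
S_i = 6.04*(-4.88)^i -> [6.04, -29.48, 143.84, -701.93, 3425.44]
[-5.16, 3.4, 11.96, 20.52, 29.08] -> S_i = -5.16 + 8.56*i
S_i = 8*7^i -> [8, 56, 392, 2744, 19208]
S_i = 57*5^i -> [57, 285, 1425, 7125, 35625]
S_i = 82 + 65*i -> [82, 147, 212, 277, 342]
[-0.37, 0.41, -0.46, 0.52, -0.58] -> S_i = -0.37*(-1.12)^i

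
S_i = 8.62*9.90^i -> [8.62, 85.34, 844.85, 8363.98, 82803.38]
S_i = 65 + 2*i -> [65, 67, 69, 71, 73]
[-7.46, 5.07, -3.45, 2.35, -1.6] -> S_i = -7.46*(-0.68)^i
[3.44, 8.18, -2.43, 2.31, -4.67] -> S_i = Random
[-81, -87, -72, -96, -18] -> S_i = Random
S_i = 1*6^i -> [1, 6, 36, 216, 1296]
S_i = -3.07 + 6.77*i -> [-3.07, 3.7, 10.47, 17.24, 24.01]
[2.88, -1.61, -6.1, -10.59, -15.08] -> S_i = 2.88 + -4.49*i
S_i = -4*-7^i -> [-4, 28, -196, 1372, -9604]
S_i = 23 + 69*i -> [23, 92, 161, 230, 299]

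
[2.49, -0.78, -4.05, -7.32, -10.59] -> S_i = 2.49 + -3.27*i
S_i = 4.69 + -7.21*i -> [4.69, -2.52, -9.73, -16.94, -24.15]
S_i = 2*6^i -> [2, 12, 72, 432, 2592]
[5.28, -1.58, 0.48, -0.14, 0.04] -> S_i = 5.28*(-0.30)^i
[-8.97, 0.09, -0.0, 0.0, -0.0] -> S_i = -8.97*(-0.01)^i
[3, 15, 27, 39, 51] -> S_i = 3 + 12*i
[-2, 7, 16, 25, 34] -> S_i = -2 + 9*i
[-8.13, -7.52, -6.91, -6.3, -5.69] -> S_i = -8.13 + 0.61*i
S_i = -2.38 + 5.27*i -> [-2.38, 2.89, 8.16, 13.43, 18.7]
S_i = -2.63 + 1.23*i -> [-2.63, -1.4, -0.17, 1.06, 2.29]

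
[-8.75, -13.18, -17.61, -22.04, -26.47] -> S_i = -8.75 + -4.43*i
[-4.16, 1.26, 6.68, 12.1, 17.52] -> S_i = -4.16 + 5.42*i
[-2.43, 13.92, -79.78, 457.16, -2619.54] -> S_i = -2.43*(-5.73)^i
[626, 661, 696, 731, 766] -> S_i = 626 + 35*i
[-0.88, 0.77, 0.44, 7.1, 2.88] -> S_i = Random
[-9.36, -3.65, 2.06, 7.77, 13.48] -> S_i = -9.36 + 5.71*i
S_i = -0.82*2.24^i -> [-0.82, -1.84, -4.11, -9.22, -20.64]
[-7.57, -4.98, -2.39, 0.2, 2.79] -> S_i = -7.57 + 2.59*i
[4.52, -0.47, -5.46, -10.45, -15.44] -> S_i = 4.52 + -4.99*i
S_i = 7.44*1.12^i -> [7.44, 8.33, 9.33, 10.45, 11.71]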